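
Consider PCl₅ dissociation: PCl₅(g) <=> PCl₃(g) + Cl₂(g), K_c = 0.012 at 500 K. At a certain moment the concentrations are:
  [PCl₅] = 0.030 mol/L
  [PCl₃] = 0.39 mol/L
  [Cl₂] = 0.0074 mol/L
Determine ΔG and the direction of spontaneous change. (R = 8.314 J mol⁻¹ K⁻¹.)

ΔG = 8.65 kJ/mol; the forward reaction is non-spontaneous

Q_c = [PCl₃]·[Cl₂] / [PCl₅] = (0.39)·(0.0074) / (0.030) = 0.0962
ΔG = RT ln(Q_c/K_c) = (8.314 J mol⁻¹ K⁻¹)(500 K) × ln(0.0962/0.012)
   = (4.157 kJ/mol)(2.082) = 8.65 kJ/mol
ΔG > 0, so the forward reaction is non-spontaneous (proceeds in reverse).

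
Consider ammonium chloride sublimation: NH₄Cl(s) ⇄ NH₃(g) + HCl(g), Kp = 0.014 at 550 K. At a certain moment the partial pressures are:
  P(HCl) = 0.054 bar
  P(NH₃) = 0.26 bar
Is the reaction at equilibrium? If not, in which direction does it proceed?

at equilibrium

(NH₄Cl is a pure solid — omitted from Qp.)
Qp = P(NH₃)·P(HCl) = (0.26)·(0.054) = 0.014
Qp = 0.014 = Kp, so the system is already at equilibrium.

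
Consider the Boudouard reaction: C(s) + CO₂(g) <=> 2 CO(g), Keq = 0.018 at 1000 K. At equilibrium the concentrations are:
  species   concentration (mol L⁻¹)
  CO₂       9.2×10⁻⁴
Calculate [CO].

[CO] = 0.0041 mol L⁻¹

(C is a pure solid — omitted from Keq.)
At equilibrium, Keq = [CO]² / [CO₂] = 0.018.
([CO])² / (9.2×10⁻⁴) = 0.018
[CO]² = 1.66×10⁻⁵ ⇒ [CO] = 0.0041 mol L⁻¹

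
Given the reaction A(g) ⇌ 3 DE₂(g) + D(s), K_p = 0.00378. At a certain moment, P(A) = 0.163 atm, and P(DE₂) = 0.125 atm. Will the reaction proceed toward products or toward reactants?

in the reverse direction

(D is a pure solid — omitted from Q_p.)
Q_p = P(DE₂)³ / P(A) = (0.125)³ / (0.163) = 0.0120
Q_p = 0.0120 > K_p = 0.00378, so the reverse reaction proceeds.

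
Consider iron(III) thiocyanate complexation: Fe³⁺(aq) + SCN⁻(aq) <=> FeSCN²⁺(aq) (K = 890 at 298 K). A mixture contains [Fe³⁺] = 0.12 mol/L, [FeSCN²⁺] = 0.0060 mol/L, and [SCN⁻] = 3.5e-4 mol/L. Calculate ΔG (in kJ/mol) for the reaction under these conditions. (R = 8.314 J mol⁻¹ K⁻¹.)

Q = [FeSCN²⁺] / ([Fe³⁺]·[SCN⁻]) = (0.0060) / ((0.12)·(3.5e-4)) = 143
ΔG = RT ln(Q/K) = (8.314 J mol⁻¹ K⁻¹)(298 K) × ln(143/890)
   = (2.478 kJ/mol)(-1.828) = -4.53 kJ/mol
ΔG < 0, so the forward reaction is spontaneous (proceeds forward).

ΔG = -4.53 kJ/mol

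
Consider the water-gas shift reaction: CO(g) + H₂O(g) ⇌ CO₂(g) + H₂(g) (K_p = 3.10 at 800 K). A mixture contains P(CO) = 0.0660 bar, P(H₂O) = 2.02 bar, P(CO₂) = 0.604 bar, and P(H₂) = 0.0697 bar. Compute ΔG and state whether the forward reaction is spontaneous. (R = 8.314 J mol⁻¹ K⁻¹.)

Q_p = P(CO₂)·P(H₂) / (P(CO)·P(H₂O)) = (0.604)·(0.0697) / ((0.0660)·(2.02)) = 0.316
ΔG = RT ln(Q_p/K_p) = (8.314 J mol⁻¹ K⁻¹)(800 K) × ln(0.316/3.10)
   = (6.651 kJ/mol)(-2.283) = -15.2 kJ/mol
ΔG < 0, so the forward reaction is spontaneous (proceeds forward).

ΔG = -15.2 kJ/mol; the forward reaction is spontaneous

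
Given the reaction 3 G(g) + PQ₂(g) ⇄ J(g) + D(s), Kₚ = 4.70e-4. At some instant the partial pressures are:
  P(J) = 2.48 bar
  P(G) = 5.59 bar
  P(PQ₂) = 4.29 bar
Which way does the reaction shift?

toward reactants

(D is a pure solid — omitted from Qₚ.)
Qₚ = P(J) / (P(G)³·P(PQ₂)) = (2.48) / ((5.59)³·(4.29)) = 0.00331
Qₚ = 0.00331 > Kₚ = 4.70e-4, so the reverse reaction proceeds.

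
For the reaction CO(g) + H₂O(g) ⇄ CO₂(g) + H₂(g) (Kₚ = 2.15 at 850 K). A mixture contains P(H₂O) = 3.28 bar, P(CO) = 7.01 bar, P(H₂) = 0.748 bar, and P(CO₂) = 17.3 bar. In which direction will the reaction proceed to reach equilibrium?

to the right

Qₚ = P(CO₂)·P(H₂) / (P(CO)·P(H₂O)) = (17.3)·(0.748) / ((7.01)·(3.28)) = 0.563
Qₚ = 0.563 < Kₚ = 2.15, so the forward reaction proceeds.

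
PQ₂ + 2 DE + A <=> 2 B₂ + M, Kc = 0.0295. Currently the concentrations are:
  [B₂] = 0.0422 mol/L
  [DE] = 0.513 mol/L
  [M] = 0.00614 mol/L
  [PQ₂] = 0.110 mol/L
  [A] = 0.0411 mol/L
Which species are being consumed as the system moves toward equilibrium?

PQ₂, DE, A (reactants)

Qc = [B₂]²·[M] / ([PQ₂]·[DE]²·[A]) = (0.0422)²·(0.00614) / ((0.110)·(0.513)²·(0.0411)) = 0.00919
Qc = 0.00919 < Kc = 0.0295: net forward reaction.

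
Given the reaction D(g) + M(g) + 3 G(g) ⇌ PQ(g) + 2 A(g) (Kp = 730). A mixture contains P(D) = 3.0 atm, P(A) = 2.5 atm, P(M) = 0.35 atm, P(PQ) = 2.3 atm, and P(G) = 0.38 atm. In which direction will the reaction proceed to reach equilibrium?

Qp = P(PQ)·P(A)² / (P(D)·P(M)·P(G)³) = (2.3)·(2.5)² / ((3.0)·(0.35)·(0.38)³) = 250
Qp = 250 < Kp = 730, so the forward reaction proceeds.

to the right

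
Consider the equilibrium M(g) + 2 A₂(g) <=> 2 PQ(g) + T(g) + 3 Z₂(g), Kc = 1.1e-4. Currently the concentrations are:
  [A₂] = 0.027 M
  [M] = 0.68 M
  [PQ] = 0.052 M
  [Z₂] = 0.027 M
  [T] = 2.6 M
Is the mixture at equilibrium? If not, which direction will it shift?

no; Q > K, reaction proceeds in reverse

Qc = [PQ]²·[T]·[Z₂]³ / ([M]·[A₂]²) = (0.052)²·(2.6)·(0.027)³ / ((0.68)·(0.027)²) = 2.8e-4
Qc = 2.8e-4 > Kc = 1.1e-4: net reverse reaction.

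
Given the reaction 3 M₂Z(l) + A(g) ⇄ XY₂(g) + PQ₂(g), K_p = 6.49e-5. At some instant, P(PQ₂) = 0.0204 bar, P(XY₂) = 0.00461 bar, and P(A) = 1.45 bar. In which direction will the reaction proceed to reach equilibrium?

at equilibrium

(M₂Z is a pure liquid — omitted from Q_p.)
Q_p = P(XY₂)·P(PQ₂) / P(A) = (0.00461)·(0.0204) / (1.45) = 6.49e-5
Q_p = 6.49e-5 = K_p, so the system is already at equilibrium.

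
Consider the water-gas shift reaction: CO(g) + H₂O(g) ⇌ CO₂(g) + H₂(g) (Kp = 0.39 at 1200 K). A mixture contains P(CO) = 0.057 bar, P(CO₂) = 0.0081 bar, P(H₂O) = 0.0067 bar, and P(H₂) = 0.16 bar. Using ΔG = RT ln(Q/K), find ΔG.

Qp = P(CO₂)·P(H₂) / (P(CO)·P(H₂O)) = (0.0081)·(0.16) / ((0.057)·(0.0067)) = 3.39
ΔG = RT ln(Qp/Kp) = (8.314 J mol⁻¹ K⁻¹)(1200 K) × ln(3.39/0.39)
   = (9.977 kJ/mol)(2.162) = 21.6 kJ/mol
ΔG > 0, so the forward reaction is non-spontaneous (proceeds in reverse).

ΔG = 21.6 kJ/mol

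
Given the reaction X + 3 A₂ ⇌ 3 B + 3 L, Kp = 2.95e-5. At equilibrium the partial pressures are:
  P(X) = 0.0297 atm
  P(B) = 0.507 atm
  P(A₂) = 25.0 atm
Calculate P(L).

At equilibrium, Kp = P(B)³·P(L)³ / (P(X)·P(A₂)³) = 2.95e-5.
(0.507)³·(P(L))³ / ((0.0297)·(25.0)³) = 2.95e-5
P(L)³ = 0.105 ⇒ P(L) = 0.472 atm

P(L) = 0.472 atm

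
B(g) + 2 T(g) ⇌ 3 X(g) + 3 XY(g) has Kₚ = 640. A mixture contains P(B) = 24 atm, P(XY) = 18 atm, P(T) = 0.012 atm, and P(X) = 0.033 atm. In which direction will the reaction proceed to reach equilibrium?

Qₚ = P(X)³·P(XY)³ / (P(B)·P(T)²) = (0.033)³·(18)³ / ((24)·(0.012)²) = 61
Qₚ = 61 < Kₚ = 640, so the forward reaction proceeds.

in the forward direction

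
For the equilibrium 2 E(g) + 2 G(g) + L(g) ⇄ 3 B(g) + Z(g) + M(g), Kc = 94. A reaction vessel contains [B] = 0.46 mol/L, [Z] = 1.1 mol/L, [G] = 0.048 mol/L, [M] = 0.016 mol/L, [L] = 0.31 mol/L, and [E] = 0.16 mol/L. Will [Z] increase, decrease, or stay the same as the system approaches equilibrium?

stay the same

Qc = [B]³·[Z]·[M] / ([E]²·[G]²·[L]) = (0.46)³·(1.1)·(0.016) / ((0.16)²·(0.048)²·(0.31)) = 94
Qc = 94 = Kc; the system is at equilibrium.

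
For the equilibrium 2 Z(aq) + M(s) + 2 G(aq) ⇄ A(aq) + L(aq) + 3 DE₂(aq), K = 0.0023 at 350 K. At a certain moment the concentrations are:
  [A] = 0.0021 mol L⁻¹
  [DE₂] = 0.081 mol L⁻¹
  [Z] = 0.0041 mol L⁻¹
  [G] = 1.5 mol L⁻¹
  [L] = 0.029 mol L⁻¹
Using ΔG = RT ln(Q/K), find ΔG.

(M is a pure solid — omitted from Q.)
Q = [A]·[L]·[DE₂]³ / ([Z]²·[G]²) = (0.0021)·(0.029)·(0.081)³ / ((0.0041)²·(1.5)²) = 8.56×10⁻⁴
ΔG = RT ln(Q/K) = (8.314 J mol⁻¹ K⁻¹)(350 K) × ln(8.56×10⁻⁴/0.0023)
   = (2.910 kJ/mol)(-0.9884) = -2.88 kJ/mol
ΔG < 0, so the forward reaction is spontaneous (proceeds forward).

ΔG = -2.88 kJ/mol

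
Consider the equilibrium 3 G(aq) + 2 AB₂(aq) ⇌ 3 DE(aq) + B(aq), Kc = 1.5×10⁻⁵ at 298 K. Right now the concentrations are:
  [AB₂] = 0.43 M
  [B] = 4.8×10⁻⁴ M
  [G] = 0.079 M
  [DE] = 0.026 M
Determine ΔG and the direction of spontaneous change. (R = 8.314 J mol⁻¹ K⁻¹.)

Qc = [DE]³·[B] / ([G]³·[AB₂]²) = (0.026)³·(4.8×10⁻⁴) / ((0.079)³·(0.43)²) = 9.25×10⁻⁵
ΔG = RT ln(Qc/Kc) = (8.314 J mol⁻¹ K⁻¹)(298 K) × ln(9.25×10⁻⁵/1.5×10⁻⁵)
   = (2.478 kJ/mol)(1.819) = 4.51 kJ/mol
ΔG > 0, so the forward reaction is non-spontaneous (proceeds in reverse).

ΔG = 4.51 kJ/mol; the forward reaction is non-spontaneous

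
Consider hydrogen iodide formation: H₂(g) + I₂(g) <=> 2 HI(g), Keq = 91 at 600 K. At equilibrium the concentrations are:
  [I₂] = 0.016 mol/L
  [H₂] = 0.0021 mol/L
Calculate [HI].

At equilibrium, Keq = [HI]² / ([H₂]·[I₂]) = 91.
([HI])² / ((0.0021)·(0.016)) = 91
[HI]² = 0.00306 ⇒ [HI] = 0.055 mol/L

[HI] = 0.055 mol/L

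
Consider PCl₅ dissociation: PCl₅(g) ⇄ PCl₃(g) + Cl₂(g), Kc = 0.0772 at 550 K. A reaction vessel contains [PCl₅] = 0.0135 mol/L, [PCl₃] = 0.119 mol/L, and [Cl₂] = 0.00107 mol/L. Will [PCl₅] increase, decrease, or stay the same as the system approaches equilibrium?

Qc = [PCl₃]·[Cl₂] / [PCl₅] = (0.119)·(0.00107) / (0.0135) = 0.00943
Qc = 0.00943 < Kc = 0.0772: net forward reaction.
PCl₅ is a reactant, so it decreases.

decrease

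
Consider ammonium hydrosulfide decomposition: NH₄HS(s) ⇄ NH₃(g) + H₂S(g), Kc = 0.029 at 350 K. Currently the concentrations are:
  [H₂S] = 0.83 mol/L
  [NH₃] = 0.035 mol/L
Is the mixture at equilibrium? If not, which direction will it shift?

(NH₄HS is a pure solid — omitted from Qc.)
Qc = [NH₃]·[H₂S] = (0.035)·(0.83) = 0.029
Qc = 0.029 = Kc; the system is at equilibrium.

yes, at equilibrium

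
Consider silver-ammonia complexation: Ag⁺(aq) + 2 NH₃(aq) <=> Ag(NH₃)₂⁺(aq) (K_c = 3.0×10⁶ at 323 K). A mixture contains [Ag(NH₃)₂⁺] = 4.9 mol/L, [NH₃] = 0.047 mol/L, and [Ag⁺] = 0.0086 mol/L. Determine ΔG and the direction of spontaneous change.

Q_c = [Ag(NH₃)₂⁺] / ([Ag⁺]·[NH₃]²) = (4.9) / ((0.0086)·(0.047)²) = 2.58×10⁵
ΔG = RT ln(Q_c/K_c) = (8.314 J mol⁻¹ K⁻¹)(323 K) × ln(2.58×10⁵/3.0×10⁶)
   = (2.685 kJ/mol)(-2.453) = -6.59 kJ/mol
ΔG < 0, so the forward reaction is spontaneous (proceeds forward).

ΔG = -6.59 kJ/mol; the forward reaction is spontaneous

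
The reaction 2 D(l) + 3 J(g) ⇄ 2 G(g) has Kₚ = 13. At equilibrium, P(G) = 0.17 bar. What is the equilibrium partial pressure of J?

(D is a pure liquid — omitted from Kₚ.)
At equilibrium, Kₚ = P(G)² / P(J)³ = 13.
(0.17)² / (P(J))³ = 13
P(J)³ = 0.00222 ⇒ P(J) = 0.13 bar

P(J) = 0.13 bar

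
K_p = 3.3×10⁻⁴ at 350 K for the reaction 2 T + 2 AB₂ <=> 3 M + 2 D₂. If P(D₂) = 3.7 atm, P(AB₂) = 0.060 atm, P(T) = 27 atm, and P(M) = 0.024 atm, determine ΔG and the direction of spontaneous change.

ΔG = -4.43 kJ/mol; the forward reaction is spontaneous

Q_p = P(M)³·P(D₂)² / (P(T)²·P(AB₂)²) = (0.024)³·(3.7)² / ((27)²·(0.060)²) = 7.21×10⁻⁵
ΔG = RT ln(Q_p/K_p) = (8.314 J mol⁻¹ K⁻¹)(350 K) × ln(7.21×10⁻⁵/3.3×10⁻⁴)
   = (2.910 kJ/mol)(-1.521) = -4.43 kJ/mol
ΔG < 0, so the forward reaction is spontaneous (proceeds forward).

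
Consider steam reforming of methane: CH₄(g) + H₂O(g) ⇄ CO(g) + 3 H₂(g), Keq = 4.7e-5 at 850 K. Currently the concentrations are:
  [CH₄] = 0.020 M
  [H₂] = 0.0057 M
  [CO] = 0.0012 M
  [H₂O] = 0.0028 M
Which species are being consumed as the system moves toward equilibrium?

CH₄, H₂O (reactants)

Q = [CO]·[H₂]³ / ([CH₄]·[H₂O]) = (0.0012)·(0.0057)³ / ((0.020)·(0.0028)) = 4.0e-6
Q = 4.0e-6 < Keq = 4.7e-5: net forward reaction.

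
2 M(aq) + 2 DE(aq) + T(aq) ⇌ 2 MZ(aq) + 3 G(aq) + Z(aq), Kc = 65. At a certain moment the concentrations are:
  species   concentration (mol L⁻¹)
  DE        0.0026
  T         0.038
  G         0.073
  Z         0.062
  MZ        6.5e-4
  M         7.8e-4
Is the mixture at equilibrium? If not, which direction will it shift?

Qc = [MZ]²·[G]³·[Z] / ([M]²·[DE]²·[T]) = (6.5e-4)²·(0.073)³·(0.062) / ((7.8e-4)²·(0.0026)²·(0.038)) = 65
Qc = 65 = Kc; the system is at equilibrium.

yes, at equilibrium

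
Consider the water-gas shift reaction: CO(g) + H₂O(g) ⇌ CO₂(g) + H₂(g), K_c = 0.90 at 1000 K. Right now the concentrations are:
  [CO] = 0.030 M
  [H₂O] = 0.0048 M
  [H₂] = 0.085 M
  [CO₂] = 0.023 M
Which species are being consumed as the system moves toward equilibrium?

CO₂, H₂ (products)

Q_c = [CO₂]·[H₂] / ([CO]·[H₂O]) = (0.023)·(0.085) / ((0.030)·(0.0048)) = 14
Q_c = 14 > K_c = 0.90: net reverse reaction.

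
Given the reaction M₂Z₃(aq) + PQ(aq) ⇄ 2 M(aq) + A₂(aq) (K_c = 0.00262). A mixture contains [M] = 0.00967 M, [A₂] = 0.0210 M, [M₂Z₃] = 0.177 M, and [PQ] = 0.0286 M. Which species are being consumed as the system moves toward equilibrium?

M₂Z₃, PQ (reactants)

Q_c = [M]²·[A₂] / ([M₂Z₃]·[PQ]) = (0.00967)²·(0.0210) / ((0.177)·(0.0286)) = 3.88e-4
Q_c = 3.88e-4 < K_c = 0.00262: net forward reaction.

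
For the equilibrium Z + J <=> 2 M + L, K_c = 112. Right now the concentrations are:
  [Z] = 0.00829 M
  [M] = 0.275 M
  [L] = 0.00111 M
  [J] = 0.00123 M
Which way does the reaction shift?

to the right

Q_c = [M]²·[L] / ([Z]·[J]) = (0.275)²·(0.00111) / ((0.00829)·(0.00123)) = 8.23
Q_c = 8.23 < K_c = 112, so the forward reaction proceeds.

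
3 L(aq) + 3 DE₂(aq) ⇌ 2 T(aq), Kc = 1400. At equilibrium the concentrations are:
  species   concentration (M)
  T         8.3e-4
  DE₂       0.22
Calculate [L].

At equilibrium, Kc = [T]² / ([L]³·[DE₂]³) = 1400.
(8.3e-4)² / (([L])³·(0.22)³) = 1400
[L]³ = 4.62e-8 ⇒ [L] = 0.0036 M

[L] = 0.0036 M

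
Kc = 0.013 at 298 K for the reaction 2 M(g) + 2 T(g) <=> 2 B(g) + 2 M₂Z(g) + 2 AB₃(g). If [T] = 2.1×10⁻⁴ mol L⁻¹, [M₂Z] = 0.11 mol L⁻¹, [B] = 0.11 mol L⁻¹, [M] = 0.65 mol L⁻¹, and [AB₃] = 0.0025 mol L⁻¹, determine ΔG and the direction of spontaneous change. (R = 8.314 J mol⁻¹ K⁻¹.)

ΔG = 3.29 kJ/mol; the forward reaction is non-spontaneous

Qc = [B]²·[M₂Z]²·[AB₃]² / ([M]²·[T]²) = (0.11)²·(0.11)²·(0.0025)² / ((0.65)²·(2.1×10⁻⁴)²) = 0.0491
ΔG = RT ln(Qc/Kc) = (8.314 J mol⁻¹ K⁻¹)(298 K) × ln(0.0491/0.013)
   = (2.478 kJ/mol)(1.329) = 3.29 kJ/mol
ΔG > 0, so the forward reaction is non-spontaneous (proceeds in reverse).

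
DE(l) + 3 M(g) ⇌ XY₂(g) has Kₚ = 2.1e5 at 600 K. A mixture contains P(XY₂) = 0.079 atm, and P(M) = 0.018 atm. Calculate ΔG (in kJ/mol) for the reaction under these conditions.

ΔG = -13.7 kJ/mol

(DE is a pure liquid — omitted from Qₚ.)
Qₚ = P(XY₂) / P(M)³ = (0.079) / (0.018)³ = 13500
ΔG = RT ln(Qₚ/Kₚ) = (8.314 J mol⁻¹ K⁻¹)(600 K) × ln(13500/2.1e5)
   = (4.988 kJ/mol)(-2.744) = -13.7 kJ/mol
ΔG < 0, so the forward reaction is spontaneous (proceeds forward).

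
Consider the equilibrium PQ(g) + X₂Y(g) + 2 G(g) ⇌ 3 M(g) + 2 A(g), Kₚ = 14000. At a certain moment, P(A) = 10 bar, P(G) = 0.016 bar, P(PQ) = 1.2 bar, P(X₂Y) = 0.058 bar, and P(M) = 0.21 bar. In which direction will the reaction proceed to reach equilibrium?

reverse (toward reactants)

Qₚ = P(M)³·P(A)² / (P(PQ)·P(X₂Y)·P(G)²) = (0.21)³·(10)² / ((1.2)·(0.058)·(0.016)²) = 52000
Qₚ = 52000 > Kₚ = 14000, so the reverse reaction proceeds.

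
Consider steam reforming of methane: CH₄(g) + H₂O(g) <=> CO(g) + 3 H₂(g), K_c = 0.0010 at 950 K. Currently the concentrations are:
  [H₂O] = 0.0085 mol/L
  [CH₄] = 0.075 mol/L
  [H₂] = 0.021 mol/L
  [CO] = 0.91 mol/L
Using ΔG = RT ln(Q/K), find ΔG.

ΔG = 20.4 kJ/mol

Q_c = [CO]·[H₂]³ / ([CH₄]·[H₂O]) = (0.91)·(0.021)³ / ((0.075)·(0.0085)) = 0.0132
ΔG = RT ln(Q_c/K_c) = (8.314 J mol⁻¹ K⁻¹)(950 K) × ln(0.0132/0.0010)
   = (7.898 kJ/mol)(2.580) = 20.4 kJ/mol
ΔG > 0, so the forward reaction is non-spontaneous (proceeds in reverse).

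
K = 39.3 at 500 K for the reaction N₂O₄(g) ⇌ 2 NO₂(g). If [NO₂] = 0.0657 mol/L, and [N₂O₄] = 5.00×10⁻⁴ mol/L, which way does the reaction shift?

Q = [NO₂]² / [N₂O₄] = (0.0657)² / (5.00×10⁻⁴) = 8.63
Q = 8.63 < K = 39.3, so the forward reaction proceeds.

in the forward direction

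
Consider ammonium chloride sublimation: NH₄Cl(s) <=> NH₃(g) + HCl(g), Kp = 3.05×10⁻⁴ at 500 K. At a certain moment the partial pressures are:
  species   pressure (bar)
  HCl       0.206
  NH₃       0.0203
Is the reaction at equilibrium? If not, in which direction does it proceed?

toward reactants

(NH₄Cl is a pure solid — omitted from Qp.)
Qp = P(NH₃)·P(HCl) = (0.0203)·(0.206) = 0.00418
Qp = 0.00418 > Kp = 3.05×10⁻⁴, so the reverse reaction proceeds.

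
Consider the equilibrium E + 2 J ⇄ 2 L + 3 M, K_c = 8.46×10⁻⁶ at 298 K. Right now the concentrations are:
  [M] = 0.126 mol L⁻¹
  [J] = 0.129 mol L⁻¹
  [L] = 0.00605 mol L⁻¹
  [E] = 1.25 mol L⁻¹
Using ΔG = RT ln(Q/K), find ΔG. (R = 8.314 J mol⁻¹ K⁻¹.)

Q_c = [L]²·[M]³ / ([E]·[J]²) = (0.00605)²·(0.126)³ / ((1.25)·(0.129)²) = 3.52×10⁻⁶
ΔG = RT ln(Q_c/K_c) = (8.314 J mol⁻¹ K⁻¹)(298 K) × ln(3.52×10⁻⁶/8.46×10⁻⁶)
   = (2.478 kJ/mol)(-0.8769) = -2.17 kJ/mol
ΔG < 0, so the forward reaction is spontaneous (proceeds forward).

ΔG = -2.17 kJ/mol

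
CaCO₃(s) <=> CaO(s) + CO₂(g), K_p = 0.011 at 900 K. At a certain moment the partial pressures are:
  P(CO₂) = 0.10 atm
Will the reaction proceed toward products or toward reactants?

toward reactants

(CaCO₃, CaO are pure solids — omitted from Q_p.)
Q_p = P(CO₂) = 0.10
Q_p = 0.10 > K_p = 0.011, so the reverse reaction proceeds.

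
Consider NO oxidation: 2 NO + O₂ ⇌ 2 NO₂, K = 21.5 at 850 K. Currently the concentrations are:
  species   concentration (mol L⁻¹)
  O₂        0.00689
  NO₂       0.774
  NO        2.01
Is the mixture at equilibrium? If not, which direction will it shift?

Q = [NO₂]² / ([NO]²·[O₂]) = (0.774)² / ((2.01)²·(0.00689)) = 21.5
Q = 21.5 = K; the system is at equilibrium.

yes, at equilibrium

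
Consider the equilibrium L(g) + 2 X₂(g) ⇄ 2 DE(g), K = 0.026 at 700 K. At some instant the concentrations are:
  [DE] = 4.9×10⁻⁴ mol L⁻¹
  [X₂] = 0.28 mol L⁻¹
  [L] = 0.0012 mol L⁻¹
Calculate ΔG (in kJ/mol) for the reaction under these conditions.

ΔG = -13.5 kJ/mol

Q = [DE]² / ([L]·[X₂]²) = (4.9×10⁻⁴)² / ((0.0012)·(0.28)²) = 0.00255
ΔG = RT ln(Q/K) = (8.314 J mol⁻¹ K⁻¹)(700 K) × ln(0.00255/0.026)
   = (5.820 kJ/mol)(-2.322) = -13.5 kJ/mol
ΔG < 0, so the forward reaction is spontaneous (proceeds forward).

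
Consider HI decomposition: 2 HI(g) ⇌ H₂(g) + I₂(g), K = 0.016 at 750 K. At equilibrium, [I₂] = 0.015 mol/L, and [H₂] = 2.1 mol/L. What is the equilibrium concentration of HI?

[HI] = 1.4 mol/L

At equilibrium, K = [H₂]·[I₂] / [HI]² = 0.016.
(2.1)·(0.015) / ([HI])² = 0.016
[HI]² = 1.97 ⇒ [HI] = 1.4 mol/L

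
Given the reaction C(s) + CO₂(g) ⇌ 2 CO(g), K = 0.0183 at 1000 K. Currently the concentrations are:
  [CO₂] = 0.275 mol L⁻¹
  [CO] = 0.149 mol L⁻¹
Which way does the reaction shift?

(C is a pure solid — omitted from Q.)
Q = [CO]² / [CO₂] = (0.149)² / (0.275) = 0.0807
Q = 0.0807 > K = 0.0183, so the reverse reaction proceeds.

reverse (toward reactants)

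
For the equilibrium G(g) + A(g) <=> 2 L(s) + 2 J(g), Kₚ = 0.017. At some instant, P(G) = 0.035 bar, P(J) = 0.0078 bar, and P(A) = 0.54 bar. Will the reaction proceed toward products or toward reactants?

(L is a pure solid — omitted from Qₚ.)
Qₚ = P(J)² / (P(G)·P(A)) = (0.0078)² / ((0.035)·(0.54)) = 0.0032
Qₚ = 0.0032 < Kₚ = 0.017, so the forward reaction proceeds.

in the forward direction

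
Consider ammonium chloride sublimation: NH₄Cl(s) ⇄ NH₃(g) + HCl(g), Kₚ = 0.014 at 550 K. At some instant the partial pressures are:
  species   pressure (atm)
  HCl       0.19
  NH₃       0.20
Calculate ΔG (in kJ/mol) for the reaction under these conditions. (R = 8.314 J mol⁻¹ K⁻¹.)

ΔG = 4.57 kJ/mol

(NH₄Cl is a pure solid — omitted from Qₚ.)
Qₚ = P(NH₃)·P(HCl) = (0.20)·(0.19) = 0.0380
ΔG = RT ln(Qₚ/Kₚ) = (8.314 J mol⁻¹ K⁻¹)(550 K) × ln(0.0380/0.014)
   = (4.573 kJ/mol)(0.9985) = 4.57 kJ/mol
ΔG > 0, so the forward reaction is non-spontaneous (proceeds in reverse).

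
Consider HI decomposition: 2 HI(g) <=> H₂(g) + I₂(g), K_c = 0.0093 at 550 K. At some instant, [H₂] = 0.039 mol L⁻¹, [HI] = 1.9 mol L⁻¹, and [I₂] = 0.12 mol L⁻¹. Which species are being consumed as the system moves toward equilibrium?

HI (reactants)

Q_c = [H₂]·[I₂] / [HI]² = (0.039)·(0.12) / (1.9)² = 0.0013
Q_c = 0.0013 < K_c = 0.0093: net forward reaction.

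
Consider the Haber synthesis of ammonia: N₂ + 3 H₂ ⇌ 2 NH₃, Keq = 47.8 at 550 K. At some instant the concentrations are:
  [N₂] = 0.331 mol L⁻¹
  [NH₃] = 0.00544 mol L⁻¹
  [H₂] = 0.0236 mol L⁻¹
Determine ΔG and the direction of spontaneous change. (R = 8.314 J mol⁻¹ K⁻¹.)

ΔG = -8.92 kJ/mol; the forward reaction is spontaneous

Q = [NH₃]² / ([N₂]·[H₂]³) = (0.00544)² / ((0.331)·(0.0236)³) = 6.80
ΔG = RT ln(Q/Keq) = (8.314 J mol⁻¹ K⁻¹)(550 K) × ln(6.80/47.8)
   = (4.573 kJ/mol)(-1.950) = -8.92 kJ/mol
ΔG < 0, so the forward reaction is spontaneous (proceeds forward).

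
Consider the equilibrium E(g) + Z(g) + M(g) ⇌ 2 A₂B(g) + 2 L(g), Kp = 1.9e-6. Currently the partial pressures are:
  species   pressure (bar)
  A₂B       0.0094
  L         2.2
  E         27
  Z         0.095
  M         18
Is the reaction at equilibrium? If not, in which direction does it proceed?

Qp = P(A₂B)²·P(L)² / (P(E)·P(Z)·P(M)) = (0.0094)²·(2.2)² / ((27)·(0.095)·(18)) = 9.3e-6
Qp = 9.3e-6 > Kp = 1.9e-6, so the reverse reaction proceeds.

in the reverse direction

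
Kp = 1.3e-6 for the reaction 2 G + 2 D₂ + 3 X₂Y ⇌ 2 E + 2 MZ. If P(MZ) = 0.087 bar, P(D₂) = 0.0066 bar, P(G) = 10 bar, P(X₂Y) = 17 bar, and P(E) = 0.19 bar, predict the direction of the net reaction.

in the reverse direction

Qp = P(E)²·P(MZ)² / (P(G)²·P(D₂)²·P(X₂Y)³) = (0.19)²·(0.087)² / ((10)²·(0.0066)²·(17)³) = 1.3e-5
Qp = 1.3e-5 > Kp = 1.3e-6, so the reverse reaction proceeds.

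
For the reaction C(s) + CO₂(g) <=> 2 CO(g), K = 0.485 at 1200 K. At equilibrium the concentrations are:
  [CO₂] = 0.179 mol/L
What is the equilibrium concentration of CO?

[CO] = 0.295 mol/L

(C is a pure solid — omitted from K.)
At equilibrium, K = [CO]² / [CO₂] = 0.485.
([CO])² / (0.179) = 0.485
[CO]² = 0.0868 ⇒ [CO] = 0.295 mol/L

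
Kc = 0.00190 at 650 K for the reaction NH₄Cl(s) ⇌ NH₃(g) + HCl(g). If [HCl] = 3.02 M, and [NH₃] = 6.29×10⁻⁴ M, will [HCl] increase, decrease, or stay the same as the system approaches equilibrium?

stay the same

(NH₄Cl is a pure solid — omitted from Qc.)
Qc = [NH₃]·[HCl] = (6.29×10⁻⁴)·(3.02) = 0.00190
Qc = 0.00190 = Kc; the system is at equilibrium.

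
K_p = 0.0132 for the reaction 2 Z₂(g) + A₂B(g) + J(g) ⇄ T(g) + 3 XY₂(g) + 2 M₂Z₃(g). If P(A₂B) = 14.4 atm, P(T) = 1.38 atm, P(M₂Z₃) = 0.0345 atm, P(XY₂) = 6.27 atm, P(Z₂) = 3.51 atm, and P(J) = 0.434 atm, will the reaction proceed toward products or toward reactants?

toward products

Q_p = P(T)·P(XY₂)³·P(M₂Z₃)² / (P(Z₂)²·P(A₂B)·P(J)) = (1.38)·(6.27)³·(0.0345)² / ((3.51)²·(14.4)·(0.434)) = 0.00526
Q_p = 0.00526 < K_p = 0.0132, so the forward reaction proceeds.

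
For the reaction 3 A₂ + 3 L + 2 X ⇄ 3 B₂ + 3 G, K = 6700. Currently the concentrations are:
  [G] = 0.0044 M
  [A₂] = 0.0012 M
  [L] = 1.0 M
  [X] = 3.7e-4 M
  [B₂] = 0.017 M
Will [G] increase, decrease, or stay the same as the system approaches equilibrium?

Q = [B₂]³·[G]³ / ([A₂]³·[L]³·[X]²) = (0.017)³·(0.0044)³ / ((0.0012)³·(1.0)³·(3.7e-4)²) = 1800
Q = 1800 < K = 6700: net forward reaction.
G is a product, so it increases.

increase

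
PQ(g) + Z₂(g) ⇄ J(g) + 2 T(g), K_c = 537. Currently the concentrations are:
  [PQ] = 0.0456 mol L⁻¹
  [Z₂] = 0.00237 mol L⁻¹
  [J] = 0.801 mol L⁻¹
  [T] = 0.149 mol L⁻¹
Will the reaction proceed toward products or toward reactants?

toward products

Q_c = [J]·[T]² / ([PQ]·[Z₂]) = (0.801)·(0.149)² / ((0.0456)·(0.00237)) = 165
Q_c = 165 < K_c = 537, so the forward reaction proceeds.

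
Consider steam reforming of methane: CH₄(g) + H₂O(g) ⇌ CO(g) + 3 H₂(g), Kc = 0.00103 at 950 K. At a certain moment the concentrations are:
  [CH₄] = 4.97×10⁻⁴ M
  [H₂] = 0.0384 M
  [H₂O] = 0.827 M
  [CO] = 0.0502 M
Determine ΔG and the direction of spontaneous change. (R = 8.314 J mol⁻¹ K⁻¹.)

ΔG = 15.0 kJ/mol; the forward reaction is non-spontaneous

Qc = [CO]·[H₂]³ / ([CH₄]·[H₂O]) = (0.0502)·(0.0384)³ / ((4.97×10⁻⁴)·(0.827)) = 0.00692
ΔG = RT ln(Qc/Kc) = (8.314 J mol⁻¹ K⁻¹)(950 K) × ln(0.00692/0.00103)
   = (7.898 kJ/mol)(1.905) = 15.0 kJ/mol
ΔG > 0, so the forward reaction is non-spontaneous (proceeds in reverse).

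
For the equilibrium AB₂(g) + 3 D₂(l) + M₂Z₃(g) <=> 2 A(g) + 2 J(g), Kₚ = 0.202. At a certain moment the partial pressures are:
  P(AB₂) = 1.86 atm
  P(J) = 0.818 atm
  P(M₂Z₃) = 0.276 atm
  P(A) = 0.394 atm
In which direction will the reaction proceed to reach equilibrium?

(D₂ is a pure liquid — omitted from Qₚ.)
Qₚ = P(A)²·P(J)² / (P(AB₂)·P(M₂Z₃)) = (0.394)²·(0.818)² / ((1.86)·(0.276)) = 0.202
Qₚ = 0.202 = Kₚ, so the system is already at equilibrium.

neither direction; the system is at equilibrium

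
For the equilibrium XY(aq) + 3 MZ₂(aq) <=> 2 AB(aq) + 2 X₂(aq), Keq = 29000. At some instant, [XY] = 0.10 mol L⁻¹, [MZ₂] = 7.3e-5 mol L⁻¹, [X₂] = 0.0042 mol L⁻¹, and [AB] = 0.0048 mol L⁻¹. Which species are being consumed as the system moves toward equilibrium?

XY, MZ₂ (reactants)

Q = [AB]²·[X₂]² / ([XY]·[MZ₂]³) = (0.0048)²·(0.0042)² / ((0.10)·(7.3e-5)³) = 10000
Q = 10000 < Keq = 29000: net forward reaction.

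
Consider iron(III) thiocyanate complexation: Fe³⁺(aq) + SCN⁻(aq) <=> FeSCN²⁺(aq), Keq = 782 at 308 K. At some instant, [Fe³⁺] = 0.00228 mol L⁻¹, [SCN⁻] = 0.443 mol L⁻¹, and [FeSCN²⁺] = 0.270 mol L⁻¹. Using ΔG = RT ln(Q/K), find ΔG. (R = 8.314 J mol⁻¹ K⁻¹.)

ΔG = -2.75 kJ/mol

Q = [FeSCN²⁺] / ([Fe³⁺]·[SCN⁻]) = (0.270) / ((0.00228)·(0.443)) = 267
ΔG = RT ln(Q/Keq) = (8.314 J mol⁻¹ K⁻¹)(308 K) × ln(267/782)
   = (2.561 kJ/mol)(-1.075) = -2.75 kJ/mol
ΔG < 0, so the forward reaction is spontaneous (proceeds forward).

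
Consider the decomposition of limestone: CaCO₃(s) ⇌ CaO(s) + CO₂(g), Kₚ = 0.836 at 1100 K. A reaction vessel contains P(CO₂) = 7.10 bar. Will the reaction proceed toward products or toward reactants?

(CaCO₃, CaO are pure solids — omitted from Qₚ.)
Qₚ = P(CO₂) = 7.10
Qₚ = 7.10 > Kₚ = 0.836, so the reverse reaction proceeds.

in the reverse direction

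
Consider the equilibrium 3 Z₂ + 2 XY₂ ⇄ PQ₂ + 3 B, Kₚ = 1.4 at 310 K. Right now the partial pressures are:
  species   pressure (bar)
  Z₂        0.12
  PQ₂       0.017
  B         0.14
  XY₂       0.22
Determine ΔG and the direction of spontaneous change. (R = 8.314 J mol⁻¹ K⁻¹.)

Qₚ = P(PQ₂)·P(B)³ / (P(Z₂)³·P(XY₂)²) = (0.017)·(0.14)³ / ((0.12)³·(0.22)²) = 0.558
ΔG = RT ln(Qₚ/Kₚ) = (8.314 J mol⁻¹ K⁻¹)(310 K) × ln(0.558/1.4)
   = (2.577 kJ/mol)(-0.9199) = -2.37 kJ/mol
ΔG < 0, so the forward reaction is spontaneous (proceeds forward).

ΔG = -2.37 kJ/mol; the forward reaction is spontaneous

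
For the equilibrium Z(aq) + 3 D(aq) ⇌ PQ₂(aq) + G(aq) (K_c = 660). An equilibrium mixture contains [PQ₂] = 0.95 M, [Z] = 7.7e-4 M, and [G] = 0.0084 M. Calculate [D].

[D] = 0.25 M

At equilibrium, K_c = [PQ₂]·[G] / ([Z]·[D]³) = 660.
(0.95)·(0.0084) / ((7.7e-4)·([D])³) = 660
[D]³ = 0.0157 ⇒ [D] = 0.25 M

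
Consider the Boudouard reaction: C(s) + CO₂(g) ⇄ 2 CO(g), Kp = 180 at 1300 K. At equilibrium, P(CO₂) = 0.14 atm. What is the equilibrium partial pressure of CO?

(C is a pure solid — omitted from Kp.)
At equilibrium, Kp = P(CO)² / P(CO₂) = 180.
(P(CO))² / (0.14) = 180
P(CO)² = 25.2 ⇒ P(CO) = 5.0 atm

P(CO) = 5.0 atm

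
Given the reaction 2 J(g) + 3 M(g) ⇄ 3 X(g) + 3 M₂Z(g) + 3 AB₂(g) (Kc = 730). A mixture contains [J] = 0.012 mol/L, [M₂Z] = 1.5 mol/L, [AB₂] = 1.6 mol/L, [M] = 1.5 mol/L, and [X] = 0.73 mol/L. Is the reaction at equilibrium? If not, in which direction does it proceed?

to the left

Qc = [X]³·[M₂Z]³·[AB₂]³ / ([J]²·[M]³) = (0.73)³·(1.5)³·(1.6)³ / ((0.012)²·(1.5)³) = 11000
Qc = 11000 > Kc = 730, so the reverse reaction proceeds.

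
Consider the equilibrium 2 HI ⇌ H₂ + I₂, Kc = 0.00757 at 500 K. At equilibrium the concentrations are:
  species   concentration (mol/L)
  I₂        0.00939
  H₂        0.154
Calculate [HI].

At equilibrium, Kc = [H₂]·[I₂] / [HI]² = 0.00757.
(0.154)·(0.00939) / ([HI])² = 0.00757
[HI]² = 0.191 ⇒ [HI] = 0.437 mol/L

[HI] = 0.437 mol/L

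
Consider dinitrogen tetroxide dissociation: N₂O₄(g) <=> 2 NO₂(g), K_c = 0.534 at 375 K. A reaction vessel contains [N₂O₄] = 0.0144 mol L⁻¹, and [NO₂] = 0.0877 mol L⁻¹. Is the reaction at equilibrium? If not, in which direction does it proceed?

at equilibrium

Q_c = [NO₂]² / [N₂O₄] = (0.0877)² / (0.0144) = 0.534
Q_c = 0.534 = K_c, so the system is already at equilibrium.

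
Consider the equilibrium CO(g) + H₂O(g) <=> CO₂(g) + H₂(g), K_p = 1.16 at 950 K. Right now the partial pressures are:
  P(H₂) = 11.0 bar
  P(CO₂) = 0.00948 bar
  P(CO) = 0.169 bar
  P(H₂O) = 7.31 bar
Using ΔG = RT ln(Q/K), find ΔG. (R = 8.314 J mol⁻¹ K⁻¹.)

ΔG = -20.7 kJ/mol

Q_p = P(CO₂)·P(H₂) / (P(CO)·P(H₂O)) = (0.00948)·(11.0) / ((0.169)·(7.31)) = 0.0844
ΔG = RT ln(Q_p/K_p) = (8.314 J mol⁻¹ K⁻¹)(950 K) × ln(0.0844/1.16)
   = (7.898 kJ/mol)(-2.621) = -20.7 kJ/mol
ΔG < 0, so the forward reaction is spontaneous (proceeds forward).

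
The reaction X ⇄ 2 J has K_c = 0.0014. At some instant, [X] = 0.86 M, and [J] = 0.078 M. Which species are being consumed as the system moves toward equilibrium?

J (products)

Q_c = [J]² / [X] = (0.078)² / (0.86) = 0.0071
Q_c = 0.0071 > K_c = 0.0014: net reverse reaction.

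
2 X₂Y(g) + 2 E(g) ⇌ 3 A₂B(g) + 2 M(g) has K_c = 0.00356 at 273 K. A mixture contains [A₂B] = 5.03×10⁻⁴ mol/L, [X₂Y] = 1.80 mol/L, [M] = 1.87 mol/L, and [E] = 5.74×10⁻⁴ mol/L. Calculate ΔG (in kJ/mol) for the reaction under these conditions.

ΔG = -4.87 kJ/mol

Q_c = [A₂B]³·[M]² / ([X₂Y]²·[E]²) = (5.03×10⁻⁴)³·(1.87)² / ((1.80)²·(5.74×10⁻⁴)²) = 4.17×10⁻⁴
ΔG = RT ln(Q_c/K_c) = (8.314 J mol⁻¹ K⁻¹)(273 K) × ln(4.17×10⁻⁴/0.00356)
   = (2.270 kJ/mol)(-2.144) = -4.87 kJ/mol
ΔG < 0, so the forward reaction is spontaneous (proceeds forward).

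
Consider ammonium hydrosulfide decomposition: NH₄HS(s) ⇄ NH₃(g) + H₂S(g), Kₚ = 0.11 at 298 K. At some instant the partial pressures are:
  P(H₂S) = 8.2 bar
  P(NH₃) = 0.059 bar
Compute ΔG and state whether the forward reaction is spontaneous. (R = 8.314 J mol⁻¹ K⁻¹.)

ΔG = 3.67 kJ/mol; the forward reaction is non-spontaneous

(NH₄HS is a pure solid — omitted from Qₚ.)
Qₚ = P(NH₃)·P(H₂S) = (0.059)·(8.2) = 0.484
ΔG = RT ln(Qₚ/Kₚ) = (8.314 J mol⁻¹ K⁻¹)(298 K) × ln(0.484/0.11)
   = (2.478 kJ/mol)(1.482) = 3.67 kJ/mol
ΔG > 0, so the forward reaction is non-spontaneous (proceeds in reverse).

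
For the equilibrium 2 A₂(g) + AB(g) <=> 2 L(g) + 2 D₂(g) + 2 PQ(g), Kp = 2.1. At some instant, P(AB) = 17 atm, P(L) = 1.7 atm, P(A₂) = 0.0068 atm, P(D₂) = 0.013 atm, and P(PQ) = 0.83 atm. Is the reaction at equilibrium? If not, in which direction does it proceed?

Qp = P(L)²·P(D₂)²·P(PQ)² / (P(A₂)²·P(AB)) = (1.7)²·(0.013)²·(0.83)² / ((0.0068)²·(17)) = 0.43
Qp = 0.43 < Kp = 2.1, so the forward reaction proceeds.

in the forward direction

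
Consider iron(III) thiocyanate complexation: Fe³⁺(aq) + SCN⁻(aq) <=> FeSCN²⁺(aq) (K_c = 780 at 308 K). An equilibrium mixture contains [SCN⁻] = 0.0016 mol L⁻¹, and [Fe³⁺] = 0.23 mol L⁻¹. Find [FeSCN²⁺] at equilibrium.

At equilibrium, K_c = [FeSCN²⁺] / ([Fe³⁺]·[SCN⁻]) = 780.
([FeSCN²⁺]) / ((0.23)·(0.0016)) = 780
[FeSCN²⁺] = 0.287 = 0.29 mol L⁻¹

[FeSCN²⁺] = 0.29 mol L⁻¹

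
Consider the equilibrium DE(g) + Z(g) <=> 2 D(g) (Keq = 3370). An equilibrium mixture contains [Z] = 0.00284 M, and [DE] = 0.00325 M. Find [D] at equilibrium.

At equilibrium, Keq = [D]² / ([DE]·[Z]) = 3370.
([D])² / ((0.00325)·(0.00284)) = 3370
[D]² = 0.0311 ⇒ [D] = 0.176 M

[D] = 0.176 M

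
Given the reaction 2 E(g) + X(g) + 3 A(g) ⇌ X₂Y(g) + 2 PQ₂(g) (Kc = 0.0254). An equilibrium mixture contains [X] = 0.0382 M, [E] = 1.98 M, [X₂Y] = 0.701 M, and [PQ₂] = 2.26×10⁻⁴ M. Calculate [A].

[A] = 0.0211 M

At equilibrium, Kc = [X₂Y]·[PQ₂]² / ([E]²·[X]·[A]³) = 0.0254.
(0.701)·(2.26×10⁻⁴)² / ((1.98)²·(0.0382)·([A])³) = 0.0254
[A]³ = 9.41×10⁻⁶ ⇒ [A] = 0.0211 M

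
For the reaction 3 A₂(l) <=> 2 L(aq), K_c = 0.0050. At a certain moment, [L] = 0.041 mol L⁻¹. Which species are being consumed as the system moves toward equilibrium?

A₂ (reactants)

(A₂ is a pure liquid — omitted from Q_c.)
Q_c = [L]² = (0.041)² = 0.0017
Q_c = 0.0017 < K_c = 0.0050: net forward reaction.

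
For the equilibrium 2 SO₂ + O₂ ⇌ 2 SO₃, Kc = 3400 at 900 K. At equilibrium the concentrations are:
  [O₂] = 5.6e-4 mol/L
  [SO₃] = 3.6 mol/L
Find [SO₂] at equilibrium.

[SO₂] = 2.6 mol/L

At equilibrium, Kc = [SO₃]² / ([SO₂]²·[O₂]) = 3400.
(3.6)² / (([SO₂])²·(5.6e-4)) = 3400
[SO₂]² = 6.81 ⇒ [SO₂] = 2.6 mol/L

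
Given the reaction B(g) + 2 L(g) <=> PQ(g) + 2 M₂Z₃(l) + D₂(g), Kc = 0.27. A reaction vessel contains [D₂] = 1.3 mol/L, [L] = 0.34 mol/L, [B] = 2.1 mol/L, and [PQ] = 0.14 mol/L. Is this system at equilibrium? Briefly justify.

(M₂Z₃ is a pure liquid — omitted from Qc.)
Qc = [PQ]·[D₂] / ([B]·[L]²) = (0.14)·(1.3) / ((2.1)·(0.34)²) = 0.75
Qc = 0.75 > Kc = 0.27: net reverse reaction.

no; Q > K, reaction proceeds in reverse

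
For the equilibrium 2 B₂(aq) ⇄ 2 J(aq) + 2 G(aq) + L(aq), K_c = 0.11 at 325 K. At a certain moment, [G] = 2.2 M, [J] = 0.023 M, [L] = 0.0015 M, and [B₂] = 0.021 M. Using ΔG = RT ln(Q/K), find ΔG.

ΔG = -6.85 kJ/mol

Q_c = [J]²·[G]²·[L] / [B₂]² = (0.023)²·(2.2)²·(0.0015) / (0.021)² = 0.00871
ΔG = RT ln(Q_c/K_c) = (8.314 J mol⁻¹ K⁻¹)(325 K) × ln(0.00871/0.11)
   = (2.702 kJ/mol)(-2.536) = -6.85 kJ/mol
ΔG < 0, so the forward reaction is spontaneous (proceeds forward).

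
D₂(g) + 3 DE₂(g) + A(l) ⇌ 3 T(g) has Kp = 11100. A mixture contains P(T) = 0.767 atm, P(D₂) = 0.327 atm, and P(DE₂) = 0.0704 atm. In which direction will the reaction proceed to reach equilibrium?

in the forward direction

(A is a pure liquid — omitted from Qp.)
Qp = P(T)³ / (P(D₂)·P(DE₂)³) = (0.767)³ / ((0.327)·(0.0704)³) = 3950
Qp = 3950 < Kp = 11100, so the forward reaction proceeds.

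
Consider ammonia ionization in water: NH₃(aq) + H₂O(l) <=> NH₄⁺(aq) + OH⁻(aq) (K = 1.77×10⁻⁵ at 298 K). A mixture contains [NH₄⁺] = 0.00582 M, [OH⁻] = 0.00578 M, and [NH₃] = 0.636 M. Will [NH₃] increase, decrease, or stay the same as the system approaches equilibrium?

(H₂O is a pure liquid — omitted from Q.)
Q = [NH₄⁺]·[OH⁻] / [NH₃] = (0.00582)·(0.00578) / (0.636) = 5.29×10⁻⁵
Q = 5.29×10⁻⁵ > K = 1.77×10⁻⁵: net reverse reaction.
NH₃ is a reactant, so it increases.

increase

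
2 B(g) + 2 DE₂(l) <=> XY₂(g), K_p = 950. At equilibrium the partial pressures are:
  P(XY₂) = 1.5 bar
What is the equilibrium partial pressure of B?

P(B) = 0.040 bar

(DE₂ is a pure liquid — omitted from K_p.)
At equilibrium, K_p = P(XY₂) / P(B)² = 950.
(1.5) / (P(B))² = 950
P(B)² = 0.00158 ⇒ P(B) = 0.040 bar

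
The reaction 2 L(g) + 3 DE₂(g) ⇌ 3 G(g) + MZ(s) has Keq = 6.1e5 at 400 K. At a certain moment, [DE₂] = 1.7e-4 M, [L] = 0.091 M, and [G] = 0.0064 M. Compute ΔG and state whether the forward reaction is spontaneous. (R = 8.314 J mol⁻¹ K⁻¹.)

ΔG = 7.84 kJ/mol; the forward reaction is non-spontaneous

(MZ is a pure solid — omitted from Q.)
Q = [G]³ / ([L]²·[DE₂]³) = (0.0064)³ / ((0.091)²·(1.7e-4)³) = 6.44e6
ΔG = RT ln(Q/Keq) = (8.314 J mol⁻¹ K⁻¹)(400 K) × ln(6.44e6/6.1e5)
   = (3.326 kJ/mol)(2.357) = 7.84 kJ/mol
ΔG > 0, so the forward reaction is non-spontaneous (proceeds in reverse).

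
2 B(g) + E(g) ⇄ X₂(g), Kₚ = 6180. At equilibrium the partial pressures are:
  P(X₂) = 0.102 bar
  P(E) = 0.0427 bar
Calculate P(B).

At equilibrium, Kₚ = P(X₂) / (P(B)²·P(E)) = 6180.
(0.102) / ((P(B))²·(0.0427)) = 6180
P(B)² = 3.87×10⁻⁴ ⇒ P(B) = 0.0197 bar

P(B) = 0.0197 bar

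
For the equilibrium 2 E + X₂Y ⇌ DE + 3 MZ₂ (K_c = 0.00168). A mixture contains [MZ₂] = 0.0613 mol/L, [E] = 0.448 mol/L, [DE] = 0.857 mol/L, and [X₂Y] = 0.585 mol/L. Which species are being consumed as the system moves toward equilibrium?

none (at equilibrium)

Q_c = [DE]·[MZ₂]³ / ([E]²·[X₂Y]) = (0.857)·(0.0613)³ / ((0.448)²·(0.585)) = 0.00168
Q_c = 0.00168 = K_c; the system is at equilibrium.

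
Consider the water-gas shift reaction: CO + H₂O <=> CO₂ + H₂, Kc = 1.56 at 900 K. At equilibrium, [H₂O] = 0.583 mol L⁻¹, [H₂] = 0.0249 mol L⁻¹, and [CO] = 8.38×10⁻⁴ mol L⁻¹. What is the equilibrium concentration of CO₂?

[CO₂] = 0.0306 mol L⁻¹

At equilibrium, Kc = [CO₂]·[H₂] / ([CO]·[H₂O]) = 1.56.
([CO₂])·(0.0249) / ((8.38×10⁻⁴)·(0.583)) = 1.56
[CO₂] = 0.0306 mol L⁻¹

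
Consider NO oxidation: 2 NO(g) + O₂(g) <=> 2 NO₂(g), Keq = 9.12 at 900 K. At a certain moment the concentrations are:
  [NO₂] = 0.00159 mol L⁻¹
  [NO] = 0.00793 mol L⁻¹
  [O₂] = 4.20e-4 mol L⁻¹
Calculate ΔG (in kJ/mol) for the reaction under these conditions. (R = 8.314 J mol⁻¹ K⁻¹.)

Q = [NO₂]² / ([NO]²·[O₂]) = (0.00159)² / ((0.00793)²·(4.20e-4)) = 95.7
ΔG = RT ln(Q/Keq) = (8.314 J mol⁻¹ K⁻¹)(900 K) × ln(95.7/9.12)
   = (7.483 kJ/mol)(2.351) = 17.6 kJ/mol
ΔG > 0, so the forward reaction is non-spontaneous (proceeds in reverse).

ΔG = 17.6 kJ/mol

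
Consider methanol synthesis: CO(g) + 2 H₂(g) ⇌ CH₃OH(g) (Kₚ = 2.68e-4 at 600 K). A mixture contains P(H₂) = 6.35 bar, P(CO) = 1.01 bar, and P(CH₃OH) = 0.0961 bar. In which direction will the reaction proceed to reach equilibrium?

reverse (toward reactants)

Qₚ = P(CH₃OH) / (P(CO)·P(H₂)²) = (0.0961) / ((1.01)·(6.35)²) = 0.00236
Qₚ = 0.00236 > Kₚ = 2.68e-4, so the reverse reaction proceeds.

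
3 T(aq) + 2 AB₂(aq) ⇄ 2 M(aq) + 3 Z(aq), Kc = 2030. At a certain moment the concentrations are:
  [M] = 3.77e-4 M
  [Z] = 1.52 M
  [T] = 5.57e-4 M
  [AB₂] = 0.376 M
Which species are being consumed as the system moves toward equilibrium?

M, Z (products)

Qc = [M]²·[Z]³ / ([T]³·[AB₂]²) = (3.77e-4)²·(1.52)³ / ((5.57e-4)³·(0.376)²) = 20400
Qc = 20400 > Kc = 2030: net reverse reaction.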